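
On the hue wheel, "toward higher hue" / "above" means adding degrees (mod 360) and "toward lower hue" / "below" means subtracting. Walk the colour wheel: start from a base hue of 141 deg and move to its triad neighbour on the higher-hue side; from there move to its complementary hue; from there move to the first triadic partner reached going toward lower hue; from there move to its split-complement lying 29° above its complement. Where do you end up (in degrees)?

170°

triadic ↑ +120°: 141 + 120 = 261°
complement +180°: 261 + 180 = 441 → 441 − 360 = 81°
triadic ↓ −120°: 81 − 120 = -39 → -39 + 360 = 321°
split-comp 29° ↑ +209°: 321 + 209 = 530 → 530 − 360 = 170°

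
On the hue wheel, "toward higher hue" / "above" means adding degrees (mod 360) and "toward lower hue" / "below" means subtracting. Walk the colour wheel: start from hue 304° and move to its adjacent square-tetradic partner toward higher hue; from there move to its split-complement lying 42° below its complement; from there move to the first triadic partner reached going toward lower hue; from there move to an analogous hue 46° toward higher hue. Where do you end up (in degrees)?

98°

square ↑ +90°: 304 + 90 = 394 → 394 − 360 = 34°
split-comp 42° ↓ +138°: 34 + 138 = 172°
triadic ↓ −120°: 172 − 120 = 52°
analog 46° ↑ +46°: 52 + 46 = 98°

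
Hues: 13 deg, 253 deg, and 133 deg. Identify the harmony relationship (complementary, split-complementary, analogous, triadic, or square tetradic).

Sort the hues: 13°, 133°, 253°.
Successive gaps around the wheel: 120°, 120°, 120°.
Three hues equally spaced 120° apart form a triad.

triadic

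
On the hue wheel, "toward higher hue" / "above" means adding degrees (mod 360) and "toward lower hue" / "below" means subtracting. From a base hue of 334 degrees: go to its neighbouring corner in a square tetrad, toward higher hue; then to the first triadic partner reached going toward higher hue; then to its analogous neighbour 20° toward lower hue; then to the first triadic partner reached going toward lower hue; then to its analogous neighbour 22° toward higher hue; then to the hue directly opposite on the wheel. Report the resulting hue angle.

246°

square ↑ +90°: 334 + 90 = 424 → 424 − 360 = 64°
triadic ↑ +120°: 64 + 120 = 184°
analog 20° ↓ −20°: 184 − 20 = 164°
triadic ↓ −120°: 164 − 120 = 44°
analog 22° ↑ +22°: 44 + 22 = 66°
complement +180°: 66 + 180 = 246°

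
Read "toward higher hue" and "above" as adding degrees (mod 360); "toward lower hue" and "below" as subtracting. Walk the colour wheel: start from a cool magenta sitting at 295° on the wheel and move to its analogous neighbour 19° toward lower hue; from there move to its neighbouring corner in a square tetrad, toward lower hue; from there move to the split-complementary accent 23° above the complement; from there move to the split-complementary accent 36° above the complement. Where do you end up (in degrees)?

−19° (analog 19° ↓): 295 − 19 = 276°
−90° (square ↓): 276 − 90 = 186°
+203° (split-comp 23° ↑): 186 + 203 = 389 → 389 − 360 = 29°
+216° (split-comp 36° ↑): 29 + 216 = 245°

245°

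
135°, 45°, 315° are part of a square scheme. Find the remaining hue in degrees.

A square tetradic scheme places four hues every 90°.
The full set through 45° is {45°, 135°, 225°, 315°}.
Given {45°, 135°, 315°}, the missing hue is 225°.

225°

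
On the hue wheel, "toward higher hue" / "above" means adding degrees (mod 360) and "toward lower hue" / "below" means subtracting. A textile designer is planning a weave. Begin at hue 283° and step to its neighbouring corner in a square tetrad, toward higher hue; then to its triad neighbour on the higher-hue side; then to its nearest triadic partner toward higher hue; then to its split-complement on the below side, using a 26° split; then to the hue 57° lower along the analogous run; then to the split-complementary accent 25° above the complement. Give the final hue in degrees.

195°

+90° (square ↑): 283 + 90 = 373 → 373 − 360 = 13°
+120° (triadic ↑): 13 + 120 = 133°
+120° (triadic ↑): 133 + 120 = 253°
+154° (split-comp 26° ↓): 253 + 154 = 407 → 407 − 360 = 47°
−57° (analog 57° ↓): 47 − 57 = -10 → -10 + 360 = 350°
+205° (split-comp 25° ↑): 350 + 205 = 555 → 555 − 360 = 195°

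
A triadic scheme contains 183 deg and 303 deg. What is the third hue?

63°

A triad spaces three hues 120° apart.
The full set is {63°, 183°, 303°}.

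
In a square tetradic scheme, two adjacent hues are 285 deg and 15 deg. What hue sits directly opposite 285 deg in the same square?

105°

A square tetradic scheme places four hues 90° apart; opposite corners are 180° apart.
285 + 180 = 465 → 465 − 360 = 105°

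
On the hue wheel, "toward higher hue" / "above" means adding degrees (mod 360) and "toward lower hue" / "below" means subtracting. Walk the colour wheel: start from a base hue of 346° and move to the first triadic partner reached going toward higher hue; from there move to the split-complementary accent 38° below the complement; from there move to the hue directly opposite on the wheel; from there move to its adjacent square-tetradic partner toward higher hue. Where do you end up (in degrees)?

triadic ↑ +120°: 346 + 120 = 466 → 466 − 360 = 106°
split-comp 38° ↓ +142°: 106 + 142 = 248°
complement +180°: 248 + 180 = 428 → 428 − 360 = 68°
square ↑ +90°: 68 + 90 = 158°

158°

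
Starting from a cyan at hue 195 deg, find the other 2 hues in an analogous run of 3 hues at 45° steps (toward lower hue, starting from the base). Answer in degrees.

150° and 105°

Analogous hues sit every 45° along the wheel.
195 − 45 = 150°
195 − 90 = 105°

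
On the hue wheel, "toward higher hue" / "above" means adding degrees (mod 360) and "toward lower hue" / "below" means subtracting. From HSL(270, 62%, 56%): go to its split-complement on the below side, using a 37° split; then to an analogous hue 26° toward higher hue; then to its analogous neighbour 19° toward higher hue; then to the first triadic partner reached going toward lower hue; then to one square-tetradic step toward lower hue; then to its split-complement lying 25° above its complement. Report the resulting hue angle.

93°

split-comp 37° ↓ +143°: 270 + 143 = 413 → 413 − 360 = 53°
analog 26° ↑ +26°: 53 + 26 = 79°
analog 19° ↑ +19°: 79 + 19 = 98°
triadic ↓ −120°: 98 − 120 = -22 → -22 + 360 = 338°
square ↓ −90°: 338 − 90 = 248°
split-comp 25° ↑ +205°: 248 + 205 = 453 → 453 − 360 = 93°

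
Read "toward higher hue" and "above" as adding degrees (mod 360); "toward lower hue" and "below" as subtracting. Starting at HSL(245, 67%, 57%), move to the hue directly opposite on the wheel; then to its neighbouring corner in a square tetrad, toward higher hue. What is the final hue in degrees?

155°

245 + 180 = 425 → 425 − 360 = 65°   (complement)
65 + 90 = 155°   (square ↑)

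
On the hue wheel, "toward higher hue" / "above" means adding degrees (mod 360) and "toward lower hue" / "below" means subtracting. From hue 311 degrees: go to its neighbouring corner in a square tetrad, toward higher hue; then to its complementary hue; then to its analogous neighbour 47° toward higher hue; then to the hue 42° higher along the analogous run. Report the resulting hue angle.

311 + 90 = 401 → 401 − 360 = 41°   (square ↑)
41 + 180 = 221°   (complement)
221 + 47 = 268°   (analog 47° ↑)
268 + 42 = 310°   (analog 42° ↑)

310°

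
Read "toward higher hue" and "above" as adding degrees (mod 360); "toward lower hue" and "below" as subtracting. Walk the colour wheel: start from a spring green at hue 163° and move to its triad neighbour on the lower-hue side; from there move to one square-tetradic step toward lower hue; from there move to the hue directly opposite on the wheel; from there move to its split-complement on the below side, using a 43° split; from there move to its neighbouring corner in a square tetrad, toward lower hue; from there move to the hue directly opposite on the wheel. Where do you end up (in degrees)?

triadic ↓ −120°: 163 − 120 = 43°
square ↓ −90°: 43 − 90 = -47 → -47 + 360 = 313°
complement +180°: 313 + 180 = 493 → 493 − 360 = 133°
split-comp 43° ↓ +137°: 133 + 137 = 270°
square ↓ −90°: 270 − 90 = 180°
complement +180°: 180 + 180 = 360 → 360 − 360 = 0°

0°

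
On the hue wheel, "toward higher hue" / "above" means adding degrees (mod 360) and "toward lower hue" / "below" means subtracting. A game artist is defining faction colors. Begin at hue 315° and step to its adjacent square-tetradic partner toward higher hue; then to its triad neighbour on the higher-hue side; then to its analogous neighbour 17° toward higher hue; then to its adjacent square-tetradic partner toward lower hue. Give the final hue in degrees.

+90° (square ↑): 315 + 90 = 405 → 405 − 360 = 45°
+120° (triadic ↑): 45 + 120 = 165°
+17° (analog 17° ↑): 165 + 17 = 182°
−90° (square ↓): 182 − 90 = 92°

92°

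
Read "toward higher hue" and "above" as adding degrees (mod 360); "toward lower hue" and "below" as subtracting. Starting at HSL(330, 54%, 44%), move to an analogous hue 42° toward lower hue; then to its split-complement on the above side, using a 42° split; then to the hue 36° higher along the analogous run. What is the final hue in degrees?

186°

−42° (analog 42° ↓): 330 − 42 = 288°
+222° (split-comp 42° ↑): 288 + 222 = 510 → 510 − 360 = 150°
+36° (analog 36° ↑): 150 + 36 = 186°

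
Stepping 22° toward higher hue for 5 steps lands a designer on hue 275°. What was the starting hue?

165°

5 steps of 22° (toward higher hue) give a net shift of +110°.
Start = end − shift: 275 − 110 = 165°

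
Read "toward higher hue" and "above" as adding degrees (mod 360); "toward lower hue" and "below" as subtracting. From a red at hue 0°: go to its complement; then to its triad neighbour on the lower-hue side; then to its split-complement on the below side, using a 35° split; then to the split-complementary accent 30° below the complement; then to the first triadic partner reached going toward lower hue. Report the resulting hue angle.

235°

+180° (complement): 0 + 180 = 180°
−120° (triadic ↓): 180 − 120 = 60°
+145° (split-comp 35° ↓): 60 + 145 = 205°
+150° (split-comp 30° ↓): 205 + 150 = 355°
−120° (triadic ↓): 355 − 120 = 235°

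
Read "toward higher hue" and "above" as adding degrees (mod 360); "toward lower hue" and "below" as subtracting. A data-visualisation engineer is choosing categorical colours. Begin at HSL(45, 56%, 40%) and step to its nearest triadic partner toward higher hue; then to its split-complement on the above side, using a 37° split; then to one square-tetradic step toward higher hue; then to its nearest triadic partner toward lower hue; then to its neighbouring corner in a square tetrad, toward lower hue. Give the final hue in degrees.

triadic ↑ +120°: 45 + 120 = 165°
split-comp 37° ↑ +217°: 165 + 217 = 382 → 382 − 360 = 22°
square ↑ +90°: 22 + 90 = 112°
triadic ↓ −120°: 112 − 120 = -8 → -8 + 360 = 352°
square ↓ −90°: 352 − 90 = 262°

262°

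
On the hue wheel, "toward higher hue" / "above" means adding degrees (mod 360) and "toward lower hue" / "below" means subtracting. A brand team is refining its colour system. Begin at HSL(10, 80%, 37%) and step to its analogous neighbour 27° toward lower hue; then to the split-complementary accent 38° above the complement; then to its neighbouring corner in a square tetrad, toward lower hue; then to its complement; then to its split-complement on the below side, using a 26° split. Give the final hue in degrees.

analog 27° ↓ −27°: 10 − 27 = -17 → -17 + 360 = 343°
split-comp 38° ↑ +218°: 343 + 218 = 561 → 561 − 360 = 201°
square ↓ −90°: 201 − 90 = 111°
complement +180°: 111 + 180 = 291°
split-comp 26° ↓ +154°: 291 + 154 = 445 → 445 − 360 = 85°

85°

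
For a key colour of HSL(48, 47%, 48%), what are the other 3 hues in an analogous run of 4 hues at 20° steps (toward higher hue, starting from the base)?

68°, 88° and 108°

48 + 20 = 68°
48 + 40 = 88°
48 + 60 = 108°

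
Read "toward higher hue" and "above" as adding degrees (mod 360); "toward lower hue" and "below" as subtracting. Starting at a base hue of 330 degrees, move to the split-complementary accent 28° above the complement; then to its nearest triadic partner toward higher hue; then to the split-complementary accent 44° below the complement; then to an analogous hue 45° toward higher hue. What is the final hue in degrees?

119°

330 + 208 = 538 → 538 − 360 = 178°   (split-comp 28° ↑)
178 + 120 = 298°   (triadic ↑)
298 + 136 = 434 → 434 − 360 = 74°   (split-comp 44° ↓)
74 + 45 = 119°   (analog 45° ↑)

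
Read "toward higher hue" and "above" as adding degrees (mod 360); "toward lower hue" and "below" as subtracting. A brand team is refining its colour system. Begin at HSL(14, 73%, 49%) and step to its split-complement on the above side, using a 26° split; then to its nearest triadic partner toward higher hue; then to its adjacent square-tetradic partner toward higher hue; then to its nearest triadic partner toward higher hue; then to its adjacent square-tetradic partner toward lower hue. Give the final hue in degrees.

+206° (split-comp 26° ↑): 14 + 206 = 220°
+120° (triadic ↑): 220 + 120 = 340°
+90° (square ↑): 340 + 90 = 430 → 430 − 360 = 70°
+120° (triadic ↑): 70 + 120 = 190°
−90° (square ↓): 190 − 90 = 100°

100°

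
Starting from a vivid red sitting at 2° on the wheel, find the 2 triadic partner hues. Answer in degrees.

A triad places three hues 120° apart.
2 + 120 = 122°
2 + 240 = 242°

122° and 242°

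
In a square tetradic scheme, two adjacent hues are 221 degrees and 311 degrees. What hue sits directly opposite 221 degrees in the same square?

41°

A square tetradic scheme places four hues 90° apart; opposite corners are 180° apart.
221 + 180 = 401 → 401 − 360 = 41°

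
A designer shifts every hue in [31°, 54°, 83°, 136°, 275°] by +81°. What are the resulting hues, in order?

31 + 81 = 112°
54 + 81 = 135°
83 + 81 = 164°
136 + 81 = 217°
275 + 81 = 356°

112°, 135°, 164°, 217°, 356°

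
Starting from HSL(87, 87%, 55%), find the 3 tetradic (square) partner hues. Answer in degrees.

177°, 267°, and 357°

A square tetradic scheme places four hues every 90°.
87 + 90 = 177°
87 + 180 = 267°
87 + 270 = 357°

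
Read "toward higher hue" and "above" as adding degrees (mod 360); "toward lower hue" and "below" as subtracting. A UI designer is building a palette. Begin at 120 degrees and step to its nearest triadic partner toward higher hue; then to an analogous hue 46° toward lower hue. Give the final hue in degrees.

triadic ↑ +120°: 120 + 120 = 240°
analog 46° ↓ −46°: 240 − 46 = 194°

194°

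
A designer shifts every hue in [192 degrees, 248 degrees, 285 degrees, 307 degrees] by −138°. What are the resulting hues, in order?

54°, 110°, 147°, 169°

192 − 138 = 54°
248 − 138 = 110°
285 − 138 = 147°
307 − 138 = 169°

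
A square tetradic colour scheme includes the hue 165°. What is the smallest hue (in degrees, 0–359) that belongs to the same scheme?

A square tetradic scheme places four hues every 90°.
The full set through 165° is {75°, 165°, 255°, 345°}.

75°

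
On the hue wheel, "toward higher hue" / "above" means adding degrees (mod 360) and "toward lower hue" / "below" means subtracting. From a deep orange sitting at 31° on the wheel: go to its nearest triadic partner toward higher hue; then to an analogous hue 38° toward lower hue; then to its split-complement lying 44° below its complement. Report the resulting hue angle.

+120° (triadic ↑): 31 + 120 = 151°
−38° (analog 38° ↓): 151 − 38 = 113°
+136° (split-comp 44° ↓): 113 + 136 = 249°

249°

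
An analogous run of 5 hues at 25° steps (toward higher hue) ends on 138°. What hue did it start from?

38°

4 steps of 25° (toward higher hue) give a net shift of +100°.
Start = end − shift: 138 − 100 = 38°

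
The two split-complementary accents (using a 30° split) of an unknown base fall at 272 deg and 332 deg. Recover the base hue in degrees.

The accents sit 30° either side of the complement, so the complement is their short-arc midpoint on the wheel.
Short-arc midpoint of 272° and 332°: 302°.
Base is 180° from the complement: 302 − 180 = 122°

122°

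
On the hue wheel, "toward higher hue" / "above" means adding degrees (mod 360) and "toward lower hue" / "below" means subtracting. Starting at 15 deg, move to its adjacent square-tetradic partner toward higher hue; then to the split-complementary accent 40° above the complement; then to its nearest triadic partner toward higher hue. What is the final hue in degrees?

85°

+90° (square ↑): 15 + 90 = 105°
+220° (split-comp 40° ↑): 105 + 220 = 325°
+120° (triadic ↑): 325 + 120 = 445 → 445 − 360 = 85°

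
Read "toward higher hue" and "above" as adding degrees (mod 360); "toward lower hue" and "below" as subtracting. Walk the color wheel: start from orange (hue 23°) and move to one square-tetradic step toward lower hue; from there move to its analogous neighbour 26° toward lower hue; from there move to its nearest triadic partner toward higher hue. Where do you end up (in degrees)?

27°

−90° (square ↓): 23 − 90 = -67 → -67 + 360 = 293°
−26° (analog 26° ↓): 293 − 26 = 267°
+120° (triadic ↑): 267 + 120 = 387 → 387 − 360 = 27°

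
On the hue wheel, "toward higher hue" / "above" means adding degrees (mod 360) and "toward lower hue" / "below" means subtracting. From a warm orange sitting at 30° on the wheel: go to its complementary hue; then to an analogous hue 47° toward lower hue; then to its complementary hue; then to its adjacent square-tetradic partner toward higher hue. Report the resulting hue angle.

73°

30 + 180 = 210°   (complement)
210 − 47 = 163°   (analog 47° ↓)
163 + 180 = 343°   (complement)
343 + 90 = 433 → 433 − 360 = 73°   (square ↑)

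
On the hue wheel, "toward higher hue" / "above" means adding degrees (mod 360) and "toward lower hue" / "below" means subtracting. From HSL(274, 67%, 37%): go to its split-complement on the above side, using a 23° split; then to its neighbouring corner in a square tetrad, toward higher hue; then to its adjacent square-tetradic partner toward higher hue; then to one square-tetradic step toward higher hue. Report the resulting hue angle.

27°

+203° (split-comp 23° ↑): 274 + 203 = 477 → 477 − 360 = 117°
+90° (square ↑): 117 + 90 = 207°
+90° (square ↑): 207 + 90 = 297°
+90° (square ↑): 297 + 90 = 387 → 387 − 360 = 27°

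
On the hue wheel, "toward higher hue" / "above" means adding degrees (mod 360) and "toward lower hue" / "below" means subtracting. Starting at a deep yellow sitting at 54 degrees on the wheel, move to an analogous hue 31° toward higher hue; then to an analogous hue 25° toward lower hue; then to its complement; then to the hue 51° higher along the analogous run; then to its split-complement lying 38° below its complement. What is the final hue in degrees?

+31° (analog 31° ↑): 54 + 31 = 85°
−25° (analog 25° ↓): 85 − 25 = 60°
+180° (complement): 60 + 180 = 240°
+51° (analog 51° ↑): 240 + 51 = 291°
+142° (split-comp 38° ↓): 291 + 142 = 433 → 433 − 360 = 73°

73°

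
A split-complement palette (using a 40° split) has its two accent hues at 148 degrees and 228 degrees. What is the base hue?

8°

The accents sit 40° either side of the complement, so the complement is their short-arc midpoint on the wheel.
Short-arc midpoint of 148° and 228°: 188°.
Base is 180° from the complement: 188 − 180 = 8°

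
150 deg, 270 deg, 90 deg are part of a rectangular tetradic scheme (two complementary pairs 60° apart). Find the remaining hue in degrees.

330°

A rectangular tetradic uses two complementary pairs 60° apart: offsets 0°, 60°, 180°, 240°.
Among {90°, 150°, 270°}, 90° and 270° are a 180° pair.
The remaining hue 150° needs its own complement: 150 + 180 = 330°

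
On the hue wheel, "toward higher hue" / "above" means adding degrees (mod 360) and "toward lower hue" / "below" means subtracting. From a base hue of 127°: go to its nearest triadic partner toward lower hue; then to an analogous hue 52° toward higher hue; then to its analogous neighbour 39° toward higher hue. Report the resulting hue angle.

98°

triadic ↓ −120°: 127 − 120 = 7°
analog 52° ↑ +52°: 7 + 52 = 59°
analog 39° ↑ +39°: 59 + 39 = 98°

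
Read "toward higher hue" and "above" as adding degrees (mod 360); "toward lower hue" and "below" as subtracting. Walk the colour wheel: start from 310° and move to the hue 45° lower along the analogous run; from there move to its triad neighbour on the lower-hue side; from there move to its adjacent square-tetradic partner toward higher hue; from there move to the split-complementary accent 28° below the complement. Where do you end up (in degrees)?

27°

−45° (analog 45° ↓): 310 − 45 = 265°
−120° (triadic ↓): 265 − 120 = 145°
+90° (square ↑): 145 + 90 = 235°
+152° (split-comp 28° ↓): 235 + 152 = 387 → 387 − 360 = 27°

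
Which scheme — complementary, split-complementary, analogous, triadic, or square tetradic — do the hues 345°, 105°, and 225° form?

triadic

Sort the hues: 105°, 225°, 345°.
Successive gaps around the wheel: 120°, 120°, 120°.
Three hues equally spaced 120° apart form a triad.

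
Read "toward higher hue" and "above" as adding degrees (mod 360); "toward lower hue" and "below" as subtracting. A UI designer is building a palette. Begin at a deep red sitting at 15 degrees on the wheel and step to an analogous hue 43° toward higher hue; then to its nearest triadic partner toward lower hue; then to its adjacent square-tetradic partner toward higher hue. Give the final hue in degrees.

28°

15 + 43 = 58°   (analog 43° ↑)
58 − 120 = -62 → -62 + 360 = 298°   (triadic ↓)
298 + 90 = 388 → 388 − 360 = 28°   (square ↑)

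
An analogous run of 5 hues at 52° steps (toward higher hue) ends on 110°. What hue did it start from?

262°

4 steps of 52° (toward higher hue) give a net shift of +208°.
Start = end − shift: 110 − 208 = -98 → -98 + 360 = 262°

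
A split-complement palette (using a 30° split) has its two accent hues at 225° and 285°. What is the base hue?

The accents sit 30° either side of the complement, so the complement is their short-arc midpoint on the wheel.
Short-arc midpoint of 225° and 285°: 255°.
Base is 180° from the complement: 255 − 180 = 75°

75°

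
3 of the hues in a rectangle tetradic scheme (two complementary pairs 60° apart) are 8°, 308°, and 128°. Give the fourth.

188°

A rectangular tetradic uses two complementary pairs 60° apart: offsets 0°, 60°, 180°, 240°.
Among {8°, 128°, 308°}, 308° and 128° are a 180° pair.
The remaining hue 8° needs its own complement: 8 + 180 = 188°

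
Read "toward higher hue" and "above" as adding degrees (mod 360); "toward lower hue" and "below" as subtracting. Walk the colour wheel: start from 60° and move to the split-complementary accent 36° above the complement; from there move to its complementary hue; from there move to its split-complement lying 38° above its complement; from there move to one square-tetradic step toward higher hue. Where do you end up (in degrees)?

44°

+216° (split-comp 36° ↑): 60 + 216 = 276°
+180° (complement): 276 + 180 = 456 → 456 − 360 = 96°
+218° (split-comp 38° ↑): 96 + 218 = 314°
+90° (square ↑): 314 + 90 = 404 → 404 − 360 = 44°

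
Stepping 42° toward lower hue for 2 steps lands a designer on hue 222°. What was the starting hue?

2 steps of 42° (toward lower hue) give a net shift of −84°.
Start = end − shift: 222 + 84 = 306°

306°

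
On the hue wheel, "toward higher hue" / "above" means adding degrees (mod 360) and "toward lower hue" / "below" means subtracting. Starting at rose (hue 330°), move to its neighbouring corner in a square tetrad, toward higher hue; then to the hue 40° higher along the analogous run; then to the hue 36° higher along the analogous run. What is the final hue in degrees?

136°

+90° (square ↑): 330 + 90 = 420 → 420 − 360 = 60°
+40° (analog 40° ↑): 60 + 40 = 100°
+36° (analog 36° ↑): 100 + 36 = 136°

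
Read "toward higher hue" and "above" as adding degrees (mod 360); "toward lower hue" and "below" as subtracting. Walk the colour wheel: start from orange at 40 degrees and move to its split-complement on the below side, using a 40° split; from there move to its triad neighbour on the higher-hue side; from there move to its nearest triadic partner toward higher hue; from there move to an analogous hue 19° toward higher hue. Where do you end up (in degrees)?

40 + 140 = 180°   (split-comp 40° ↓)
180 + 120 = 300°   (triadic ↑)
300 + 120 = 420 → 420 − 360 = 60°   (triadic ↑)
60 + 19 = 79°   (analog 19° ↑)

79°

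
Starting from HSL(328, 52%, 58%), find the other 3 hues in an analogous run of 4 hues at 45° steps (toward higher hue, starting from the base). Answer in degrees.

328 + 45 = 373 → 373 − 360 = 13°
328 + 90 = 418 → 418 − 360 = 58°
328 + 135 = 463 → 463 − 360 = 103°

13°, 58°, 103°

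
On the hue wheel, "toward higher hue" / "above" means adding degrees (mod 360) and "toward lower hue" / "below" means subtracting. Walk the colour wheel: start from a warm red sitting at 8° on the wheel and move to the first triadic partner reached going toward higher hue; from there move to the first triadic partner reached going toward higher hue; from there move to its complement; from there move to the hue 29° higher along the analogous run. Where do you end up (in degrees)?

97°

8 + 120 = 128°   (triadic ↑)
128 + 120 = 248°   (triadic ↑)
248 + 180 = 428 → 428 − 360 = 68°   (complement)
68 + 29 = 97°   (analog 29° ↑)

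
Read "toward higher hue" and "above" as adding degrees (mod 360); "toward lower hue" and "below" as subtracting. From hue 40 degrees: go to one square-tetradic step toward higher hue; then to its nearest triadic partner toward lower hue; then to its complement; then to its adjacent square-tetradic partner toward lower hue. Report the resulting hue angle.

100°

+90° (square ↑): 40 + 90 = 130°
−120° (triadic ↓): 130 − 120 = 10°
+180° (complement): 10 + 180 = 190°
−90° (square ↓): 190 − 90 = 100°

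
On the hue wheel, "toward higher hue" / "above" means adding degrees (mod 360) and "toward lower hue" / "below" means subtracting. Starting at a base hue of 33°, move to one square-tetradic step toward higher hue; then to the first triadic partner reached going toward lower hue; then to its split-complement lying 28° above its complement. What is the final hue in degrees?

211°

+90° (square ↑): 33 + 90 = 123°
−120° (triadic ↓): 123 − 120 = 3°
+208° (split-comp 28° ↑): 3 + 208 = 211°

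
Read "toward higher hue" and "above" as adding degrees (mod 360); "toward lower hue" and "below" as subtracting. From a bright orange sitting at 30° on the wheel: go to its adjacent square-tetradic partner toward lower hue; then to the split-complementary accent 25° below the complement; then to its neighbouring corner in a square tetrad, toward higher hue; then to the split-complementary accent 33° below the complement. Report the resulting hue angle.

square ↓ −90°: 30 − 90 = -60 → -60 + 360 = 300°
split-comp 25° ↓ +155°: 300 + 155 = 455 → 455 − 360 = 95°
square ↑ +90°: 95 + 90 = 185°
split-comp 33° ↓ +147°: 185 + 147 = 332°

332°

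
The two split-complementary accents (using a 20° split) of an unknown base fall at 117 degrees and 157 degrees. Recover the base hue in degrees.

The accents sit 20° either side of the complement, so the complement is their short-arc midpoint on the wheel.
Short-arc midpoint of 117° and 157°: 137°.
Base is 180° from the complement: 137 − 180 = -43 → -43 + 360 = 317°

317°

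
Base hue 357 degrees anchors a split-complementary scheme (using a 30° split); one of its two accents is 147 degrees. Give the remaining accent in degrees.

207°

Split-complementary hues sit 30° either side of the complement.
Complement of the base 357°: 357 + 180 = 537 → 537 − 360 = 177°
The given accent 147° is 30° one side of 177°; the other accent sits 30° the other side: 177 + 30 = 207°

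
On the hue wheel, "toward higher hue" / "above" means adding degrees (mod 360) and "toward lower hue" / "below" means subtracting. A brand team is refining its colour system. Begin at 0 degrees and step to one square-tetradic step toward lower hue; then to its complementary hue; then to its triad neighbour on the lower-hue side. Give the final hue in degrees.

330°

square ↓ −90°: 0 − 90 = -90 → -90 + 360 = 270°
complement +180°: 270 + 180 = 450 → 450 − 360 = 90°
triadic ↓ −120°: 90 − 120 = -30 → -30 + 360 = 330°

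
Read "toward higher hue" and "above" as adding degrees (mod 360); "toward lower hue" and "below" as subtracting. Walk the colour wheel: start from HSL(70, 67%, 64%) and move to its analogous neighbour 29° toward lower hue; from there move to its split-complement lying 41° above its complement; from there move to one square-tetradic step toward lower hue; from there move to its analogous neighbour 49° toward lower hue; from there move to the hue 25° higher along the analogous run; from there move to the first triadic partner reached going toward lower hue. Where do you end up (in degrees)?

28°

−29° (analog 29° ↓): 70 − 29 = 41°
+221° (split-comp 41° ↑): 41 + 221 = 262°
−90° (square ↓): 262 − 90 = 172°
−49° (analog 49° ↓): 172 − 49 = 123°
+25° (analog 25° ↑): 123 + 25 = 148°
−120° (triadic ↓): 148 − 120 = 28°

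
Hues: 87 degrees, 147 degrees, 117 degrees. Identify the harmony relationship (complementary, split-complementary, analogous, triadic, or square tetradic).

analogous

Sort the hues: 87°, 117°, 147°.
Successive gaps around the wheel: 30°, 30°, 300°.
A run of hues at equal small steps (30°) with one large closing gap is an analogous group.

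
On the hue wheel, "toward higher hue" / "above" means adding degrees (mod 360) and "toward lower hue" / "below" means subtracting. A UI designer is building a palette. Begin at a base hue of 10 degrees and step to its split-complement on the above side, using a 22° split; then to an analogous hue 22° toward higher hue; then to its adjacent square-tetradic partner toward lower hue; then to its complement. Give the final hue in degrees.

split-comp 22° ↑ +202°: 10 + 202 = 212°
analog 22° ↑ +22°: 212 + 22 = 234°
square ↓ −90°: 234 − 90 = 144°
complement +180°: 144 + 180 = 324°

324°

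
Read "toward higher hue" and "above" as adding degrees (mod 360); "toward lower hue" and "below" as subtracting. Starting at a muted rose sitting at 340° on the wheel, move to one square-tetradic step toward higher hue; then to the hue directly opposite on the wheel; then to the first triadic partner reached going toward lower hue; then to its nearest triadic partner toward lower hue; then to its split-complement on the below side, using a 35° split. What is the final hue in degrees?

+90° (square ↑): 340 + 90 = 430 → 430 − 360 = 70°
+180° (complement): 70 + 180 = 250°
−120° (triadic ↓): 250 − 120 = 130°
−120° (triadic ↓): 130 − 120 = 10°
+145° (split-comp 35° ↓): 10 + 145 = 155°

155°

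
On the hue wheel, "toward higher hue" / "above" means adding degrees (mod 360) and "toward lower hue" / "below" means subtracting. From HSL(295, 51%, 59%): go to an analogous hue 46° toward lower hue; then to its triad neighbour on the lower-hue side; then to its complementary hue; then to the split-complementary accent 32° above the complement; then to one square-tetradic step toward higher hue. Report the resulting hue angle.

295 − 46 = 249°   (analog 46° ↓)
249 − 120 = 129°   (triadic ↓)
129 + 180 = 309°   (complement)
309 + 212 = 521 → 521 − 360 = 161°   (split-comp 32° ↑)
161 + 90 = 251°   (square ↑)

251°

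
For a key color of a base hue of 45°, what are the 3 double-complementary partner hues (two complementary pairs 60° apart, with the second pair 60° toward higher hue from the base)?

105°, 225°, 285°

A rectangular tetradic uses two complementary pairs 60° apart: offsets 0°, 60°, 180°, 240°.
45 + 60 = 105°
45 + 180 = 225°
45 + 240 = 285°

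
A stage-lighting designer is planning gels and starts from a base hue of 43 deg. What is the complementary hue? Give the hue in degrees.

The complement sits 180° across the wheel.
43 + 180 = 223°

223°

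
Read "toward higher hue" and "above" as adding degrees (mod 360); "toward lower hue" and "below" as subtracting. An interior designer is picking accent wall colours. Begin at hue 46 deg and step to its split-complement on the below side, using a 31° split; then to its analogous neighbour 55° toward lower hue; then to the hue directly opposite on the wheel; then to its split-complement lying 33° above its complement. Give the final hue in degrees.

+149° (split-comp 31° ↓): 46 + 149 = 195°
−55° (analog 55° ↓): 195 − 55 = 140°
+180° (complement): 140 + 180 = 320°
+213° (split-comp 33° ↑): 320 + 213 = 533 → 533 − 360 = 173°

173°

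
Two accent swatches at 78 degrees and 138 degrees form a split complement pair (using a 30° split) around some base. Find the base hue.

The accents sit 30° either side of the complement, so the complement is their short-arc midpoint on the wheel.
Short-arc midpoint of 78° and 138°: 108°.
Base is 180° from the complement: 108 − 180 = -72 → -72 + 360 = 288°

288°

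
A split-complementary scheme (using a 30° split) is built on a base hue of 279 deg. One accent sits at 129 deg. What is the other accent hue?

69°

Split-complementary hues sit 30° either side of the complement.
Complement of the base 279°: 279 + 180 = 459 → 459 − 360 = 99°
The given accent 129° is 30° one side of 99°; the other accent sits 30° the other side: 99 − 30 = 69°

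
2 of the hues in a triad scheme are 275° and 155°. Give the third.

A triad places three hues 120° apart.
The full set through 155° is {35°, 155°, 275°}.
Given {155°, 275°}, the missing hue is 35°.

35°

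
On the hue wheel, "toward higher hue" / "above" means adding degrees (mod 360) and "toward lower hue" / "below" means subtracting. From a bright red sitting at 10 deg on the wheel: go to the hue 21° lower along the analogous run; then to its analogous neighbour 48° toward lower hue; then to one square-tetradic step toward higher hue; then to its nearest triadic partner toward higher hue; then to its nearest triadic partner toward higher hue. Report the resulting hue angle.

analog 21° ↓ −21°: 10 − 21 = -11 → -11 + 360 = 349°
analog 48° ↓ −48°: 349 − 48 = 301°
square ↑ +90°: 301 + 90 = 391 → 391 − 360 = 31°
triadic ↑ +120°: 31 + 120 = 151°
triadic ↑ +120°: 151 + 120 = 271°

271°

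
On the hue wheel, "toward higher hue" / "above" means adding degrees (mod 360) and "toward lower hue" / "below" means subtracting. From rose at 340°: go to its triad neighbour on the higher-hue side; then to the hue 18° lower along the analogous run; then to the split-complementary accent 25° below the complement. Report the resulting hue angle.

+120° (triadic ↑): 340 + 120 = 460 → 460 − 360 = 100°
−18° (analog 18° ↓): 100 − 18 = 82°
+155° (split-comp 25° ↓): 82 + 155 = 237°

237°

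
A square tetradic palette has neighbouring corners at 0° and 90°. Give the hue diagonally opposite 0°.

180°

A square tetradic scheme places four hues 90° apart; opposite corners are 180° apart.
0 + 180 = 180°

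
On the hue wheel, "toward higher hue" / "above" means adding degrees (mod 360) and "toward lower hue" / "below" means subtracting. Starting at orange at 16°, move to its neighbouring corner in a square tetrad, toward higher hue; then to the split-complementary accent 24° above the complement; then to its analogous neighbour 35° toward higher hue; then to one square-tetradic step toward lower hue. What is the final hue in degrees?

16 + 90 = 106°   (square ↑)
106 + 204 = 310°   (split-comp 24° ↑)
310 + 35 = 345°   (analog 35° ↑)
345 − 90 = 255°   (square ↓)

255°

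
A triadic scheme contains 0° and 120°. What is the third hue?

A triad spaces three hues 120° apart.
The full set is {0°, 120°, 240°}.

240°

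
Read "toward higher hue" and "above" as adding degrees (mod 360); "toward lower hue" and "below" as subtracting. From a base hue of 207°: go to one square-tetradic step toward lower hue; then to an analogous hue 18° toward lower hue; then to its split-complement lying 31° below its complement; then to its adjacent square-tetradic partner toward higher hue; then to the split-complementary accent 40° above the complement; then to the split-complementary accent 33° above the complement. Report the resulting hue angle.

−90° (square ↓): 207 − 90 = 117°
−18° (analog 18° ↓): 117 − 18 = 99°
+149° (split-comp 31° ↓): 99 + 149 = 248°
+90° (square ↑): 248 + 90 = 338°
+220° (split-comp 40° ↑): 338 + 220 = 558 → 558 − 360 = 198°
+213° (split-comp 33° ↑): 198 + 213 = 411 → 411 − 360 = 51°

51°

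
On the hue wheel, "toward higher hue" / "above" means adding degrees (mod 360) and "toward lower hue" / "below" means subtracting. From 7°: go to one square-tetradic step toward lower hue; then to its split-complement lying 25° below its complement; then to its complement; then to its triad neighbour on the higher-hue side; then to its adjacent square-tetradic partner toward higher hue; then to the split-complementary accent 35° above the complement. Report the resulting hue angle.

317°

−90° (square ↓): 7 − 90 = -83 → -83 + 360 = 277°
+155° (split-comp 25° ↓): 277 + 155 = 432 → 432 − 360 = 72°
+180° (complement): 72 + 180 = 252°
+120° (triadic ↑): 252 + 120 = 372 → 372 − 360 = 12°
+90° (square ↑): 12 + 90 = 102°
+215° (split-comp 35° ↑): 102 + 215 = 317°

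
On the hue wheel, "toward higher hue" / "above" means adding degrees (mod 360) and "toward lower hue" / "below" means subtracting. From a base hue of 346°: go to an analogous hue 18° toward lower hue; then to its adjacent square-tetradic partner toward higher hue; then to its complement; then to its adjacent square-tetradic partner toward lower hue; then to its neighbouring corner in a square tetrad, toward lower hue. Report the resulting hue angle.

346 − 18 = 328°   (analog 18° ↓)
328 + 90 = 418 → 418 − 360 = 58°   (square ↑)
58 + 180 = 238°   (complement)
238 − 90 = 148°   (square ↓)
148 − 90 = 58°   (square ↓)

58°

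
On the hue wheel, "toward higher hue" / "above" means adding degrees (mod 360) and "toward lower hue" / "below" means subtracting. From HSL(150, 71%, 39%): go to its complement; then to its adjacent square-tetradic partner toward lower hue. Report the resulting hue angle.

240°

+180° (complement): 150 + 180 = 330°
−90° (square ↓): 330 − 90 = 240°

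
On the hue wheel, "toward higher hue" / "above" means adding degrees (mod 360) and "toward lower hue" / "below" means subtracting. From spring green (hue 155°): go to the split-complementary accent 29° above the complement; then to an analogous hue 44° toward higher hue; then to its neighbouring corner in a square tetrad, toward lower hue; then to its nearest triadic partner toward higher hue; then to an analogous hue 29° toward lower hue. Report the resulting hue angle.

split-comp 29° ↑ +209°: 155 + 209 = 364 → 364 − 360 = 4°
analog 44° ↑ +44°: 4 + 44 = 48°
square ↓ −90°: 48 − 90 = -42 → -42 + 360 = 318°
triadic ↑ +120°: 318 + 120 = 438 → 438 − 360 = 78°
analog 29° ↓ −29°: 78 − 29 = 49°

49°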